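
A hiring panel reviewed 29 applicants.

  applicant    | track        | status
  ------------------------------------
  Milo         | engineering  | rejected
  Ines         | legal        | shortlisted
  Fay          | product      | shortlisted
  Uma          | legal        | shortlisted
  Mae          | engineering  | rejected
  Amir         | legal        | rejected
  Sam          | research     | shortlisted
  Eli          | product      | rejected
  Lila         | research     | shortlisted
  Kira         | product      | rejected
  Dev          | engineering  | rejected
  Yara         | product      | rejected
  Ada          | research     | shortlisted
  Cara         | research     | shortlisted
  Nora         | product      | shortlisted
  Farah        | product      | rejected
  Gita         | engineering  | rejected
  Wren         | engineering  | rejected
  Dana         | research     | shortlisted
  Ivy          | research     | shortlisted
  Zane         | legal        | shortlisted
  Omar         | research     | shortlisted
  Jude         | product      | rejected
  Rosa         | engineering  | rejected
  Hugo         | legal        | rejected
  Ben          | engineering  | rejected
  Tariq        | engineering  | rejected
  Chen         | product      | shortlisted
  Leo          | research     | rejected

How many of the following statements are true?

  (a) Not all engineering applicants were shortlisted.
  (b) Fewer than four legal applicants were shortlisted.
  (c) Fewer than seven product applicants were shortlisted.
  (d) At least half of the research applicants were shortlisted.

4

(a) engineering: |A| = 8, |A ∩ B| = 0; needs A ⊄ B (|A ∖ B| ≥ 1) — true.
(b) legal: |A| = 5, |A ∩ B| = 3; needs |A ∩ B| < 4 — true.
(c) product: |A| = 8, |A ∩ B| = 3; needs |A ∩ B| < 7 — true.
(d) research: |A| = 8, |A ∩ B| = 7; needs |A ∩ B| ≥ |A ∖ B| — true.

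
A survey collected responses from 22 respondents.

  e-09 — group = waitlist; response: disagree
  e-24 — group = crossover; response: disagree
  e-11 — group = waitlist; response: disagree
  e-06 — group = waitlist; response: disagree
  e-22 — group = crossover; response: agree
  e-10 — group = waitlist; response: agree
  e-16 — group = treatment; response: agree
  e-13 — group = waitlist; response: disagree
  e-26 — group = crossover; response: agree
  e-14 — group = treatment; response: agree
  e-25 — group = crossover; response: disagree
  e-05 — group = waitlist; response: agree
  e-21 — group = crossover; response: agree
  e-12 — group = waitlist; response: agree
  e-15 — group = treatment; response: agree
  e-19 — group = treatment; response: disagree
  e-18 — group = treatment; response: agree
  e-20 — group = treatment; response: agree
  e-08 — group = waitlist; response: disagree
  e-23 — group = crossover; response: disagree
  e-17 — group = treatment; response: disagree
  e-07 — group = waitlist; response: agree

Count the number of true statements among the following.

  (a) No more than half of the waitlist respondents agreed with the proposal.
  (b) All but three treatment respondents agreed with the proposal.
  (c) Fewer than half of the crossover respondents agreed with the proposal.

(a) waitlist: |A| = 9, |A ∩ B| = 4; needs |A ∩ B| ≤ |A ∖ B| — true.
(b) treatment: |A| = 7, |A ∩ B| = 5; needs |A ∖ B| = 3 — false.
(c) crossover: |A| = 6, |A ∩ B| = 3; needs |A ∩ B| < |A ∖ B| — false.

1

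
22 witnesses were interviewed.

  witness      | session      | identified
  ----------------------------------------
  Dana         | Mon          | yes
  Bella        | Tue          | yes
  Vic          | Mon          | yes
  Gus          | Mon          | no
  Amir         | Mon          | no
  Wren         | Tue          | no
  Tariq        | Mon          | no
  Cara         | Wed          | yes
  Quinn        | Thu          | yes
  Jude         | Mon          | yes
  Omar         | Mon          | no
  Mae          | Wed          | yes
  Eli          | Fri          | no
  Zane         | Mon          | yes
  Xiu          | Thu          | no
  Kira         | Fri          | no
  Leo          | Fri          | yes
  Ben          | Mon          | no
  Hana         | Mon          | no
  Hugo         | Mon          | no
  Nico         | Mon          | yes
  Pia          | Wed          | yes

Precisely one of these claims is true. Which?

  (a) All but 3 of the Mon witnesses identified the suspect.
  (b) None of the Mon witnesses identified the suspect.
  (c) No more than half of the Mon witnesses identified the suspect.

(c)

|A| = 12, |A ∩ B| = 5, |A ∖ B| = 7.
(a) requires |A ∖ B| = 3: false.
(b) requires A ∩ B = ∅ (|A ∩ B| = 0): false.
(c) requires |A ∩ B| ≤ |A ∖ B|: true.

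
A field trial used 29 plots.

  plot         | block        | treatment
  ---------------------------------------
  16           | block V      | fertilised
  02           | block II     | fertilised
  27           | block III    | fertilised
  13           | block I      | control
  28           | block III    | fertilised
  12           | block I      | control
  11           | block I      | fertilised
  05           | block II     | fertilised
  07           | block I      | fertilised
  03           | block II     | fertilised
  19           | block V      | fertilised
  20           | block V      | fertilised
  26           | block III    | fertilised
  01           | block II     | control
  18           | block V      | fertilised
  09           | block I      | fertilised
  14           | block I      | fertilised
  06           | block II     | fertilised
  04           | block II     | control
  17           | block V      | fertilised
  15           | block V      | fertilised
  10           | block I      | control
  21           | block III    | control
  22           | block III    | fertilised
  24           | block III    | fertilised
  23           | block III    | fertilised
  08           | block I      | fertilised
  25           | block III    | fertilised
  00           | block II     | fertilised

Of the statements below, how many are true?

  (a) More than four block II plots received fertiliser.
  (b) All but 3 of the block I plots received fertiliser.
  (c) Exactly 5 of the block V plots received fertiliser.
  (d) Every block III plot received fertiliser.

2

(a) block II: |A| = 7, |A ∩ B| = 5; needs |A ∩ B| > 4 — true.
(b) block I: |A| = 8, |A ∩ B| = 5; needs |A ∖ B| = 3 — true.
(c) block V: |A| = 6, |A ∩ B| = 6; needs |A ∩ B| = 5 — false.
(d) block III: |A| = 8, |A ∩ B| = 7; needs A ⊆ B, i.e. every element of A is in B (|A ∖ B| = 0) — false.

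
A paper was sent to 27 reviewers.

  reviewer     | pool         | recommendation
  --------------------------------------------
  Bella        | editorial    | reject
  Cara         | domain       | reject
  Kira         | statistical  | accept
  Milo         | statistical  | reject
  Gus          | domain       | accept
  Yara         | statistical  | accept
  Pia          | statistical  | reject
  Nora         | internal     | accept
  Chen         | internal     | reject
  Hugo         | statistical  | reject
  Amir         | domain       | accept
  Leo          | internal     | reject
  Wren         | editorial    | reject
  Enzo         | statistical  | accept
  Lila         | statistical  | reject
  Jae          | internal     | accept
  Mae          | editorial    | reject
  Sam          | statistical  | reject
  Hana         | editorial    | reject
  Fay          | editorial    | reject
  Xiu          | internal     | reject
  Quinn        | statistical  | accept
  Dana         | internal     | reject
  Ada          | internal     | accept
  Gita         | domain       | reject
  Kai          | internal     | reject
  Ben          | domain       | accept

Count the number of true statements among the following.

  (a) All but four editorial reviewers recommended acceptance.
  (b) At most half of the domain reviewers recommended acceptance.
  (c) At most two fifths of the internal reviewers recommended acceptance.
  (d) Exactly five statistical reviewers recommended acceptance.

1

(a) editorial: |A| = 5, |A ∩ B| = 0; needs |A ∖ B| = 4 — false.
(b) domain: |A| = 5, |A ∩ B| = 3; needs |A ∩ B| ≤ |A ∖ B| — false.
(c) internal: |A| = 8, |A ∩ B| = 3; needs |A ∩ B| / |A| ≤ 2/5 — true.
(d) statistical: |A| = 9, |A ∩ B| = 4; needs |A ∩ B| = 5 — false.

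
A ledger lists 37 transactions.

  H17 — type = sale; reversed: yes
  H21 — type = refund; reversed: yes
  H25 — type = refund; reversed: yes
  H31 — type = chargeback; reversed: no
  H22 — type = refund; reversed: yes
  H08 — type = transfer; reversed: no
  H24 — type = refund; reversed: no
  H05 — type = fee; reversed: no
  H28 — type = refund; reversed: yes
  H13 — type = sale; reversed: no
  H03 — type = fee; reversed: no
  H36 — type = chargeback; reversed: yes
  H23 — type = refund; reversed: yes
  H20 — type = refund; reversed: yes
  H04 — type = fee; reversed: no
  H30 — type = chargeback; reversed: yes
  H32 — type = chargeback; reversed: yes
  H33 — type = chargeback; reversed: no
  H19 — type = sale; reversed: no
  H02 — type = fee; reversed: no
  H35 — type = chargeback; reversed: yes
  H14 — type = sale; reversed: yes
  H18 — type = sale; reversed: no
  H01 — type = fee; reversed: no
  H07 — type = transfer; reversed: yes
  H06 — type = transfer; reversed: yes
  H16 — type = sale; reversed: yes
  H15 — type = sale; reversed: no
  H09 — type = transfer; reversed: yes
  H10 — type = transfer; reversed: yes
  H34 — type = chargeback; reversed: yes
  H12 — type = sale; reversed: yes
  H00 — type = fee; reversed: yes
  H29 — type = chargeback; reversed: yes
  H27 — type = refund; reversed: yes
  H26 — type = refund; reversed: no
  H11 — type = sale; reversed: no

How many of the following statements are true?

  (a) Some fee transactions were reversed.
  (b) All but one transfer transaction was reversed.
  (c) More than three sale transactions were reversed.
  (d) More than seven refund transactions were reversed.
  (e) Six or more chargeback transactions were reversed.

(a) fee: |A| = 6, |A ∩ B| = 1; needs A ∩ B ≠ ∅ (|A ∩ B| ≥ 1) — true.
(b) transfer: |A| = 5, |A ∩ B| = 4; needs |A ∖ B| = 1 — true.
(c) sale: |A| = 9, |A ∩ B| = 4; needs |A ∩ B| > 3 — true.
(d) refund: |A| = 9, |A ∩ B| = 7; needs |A ∩ B| > 7 — false.
(e) chargeback: |A| = 8, |A ∩ B| = 6; needs |A ∩ B| ≥ 6 — true.

4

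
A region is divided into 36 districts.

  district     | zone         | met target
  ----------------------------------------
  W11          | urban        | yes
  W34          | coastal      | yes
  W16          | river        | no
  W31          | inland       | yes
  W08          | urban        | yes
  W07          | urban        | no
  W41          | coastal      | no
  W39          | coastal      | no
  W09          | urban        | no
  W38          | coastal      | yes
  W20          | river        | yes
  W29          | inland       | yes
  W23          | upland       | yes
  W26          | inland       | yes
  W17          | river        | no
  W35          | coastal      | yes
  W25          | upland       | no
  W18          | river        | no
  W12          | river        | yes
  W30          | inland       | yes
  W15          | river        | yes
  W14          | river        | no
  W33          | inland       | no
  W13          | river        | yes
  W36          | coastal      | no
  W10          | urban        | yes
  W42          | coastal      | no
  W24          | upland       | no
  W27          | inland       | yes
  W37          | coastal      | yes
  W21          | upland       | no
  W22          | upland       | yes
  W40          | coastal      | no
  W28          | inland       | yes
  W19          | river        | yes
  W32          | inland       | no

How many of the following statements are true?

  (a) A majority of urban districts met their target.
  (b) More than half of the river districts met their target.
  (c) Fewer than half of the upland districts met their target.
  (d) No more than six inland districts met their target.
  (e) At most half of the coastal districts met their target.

(a) urban: |A| = 5, |A ∩ B| = 3; needs |A ∩ B| > |A ∖ B| — true.
(b) river: |A| = 9, |A ∩ B| = 5; needs |A ∩ B| > |A ∖ B| — true.
(c) upland: |A| = 5, |A ∩ B| = 2; needs |A ∩ B| < |A ∖ B| — true.
(d) inland: |A| = 8, |A ∩ B| = 6; needs |A ∩ B| ≤ 6 — true.
(e) coastal: |A| = 9, |A ∩ B| = 4; needs |A ∩ B| ≤ |A ∖ B| — true.

5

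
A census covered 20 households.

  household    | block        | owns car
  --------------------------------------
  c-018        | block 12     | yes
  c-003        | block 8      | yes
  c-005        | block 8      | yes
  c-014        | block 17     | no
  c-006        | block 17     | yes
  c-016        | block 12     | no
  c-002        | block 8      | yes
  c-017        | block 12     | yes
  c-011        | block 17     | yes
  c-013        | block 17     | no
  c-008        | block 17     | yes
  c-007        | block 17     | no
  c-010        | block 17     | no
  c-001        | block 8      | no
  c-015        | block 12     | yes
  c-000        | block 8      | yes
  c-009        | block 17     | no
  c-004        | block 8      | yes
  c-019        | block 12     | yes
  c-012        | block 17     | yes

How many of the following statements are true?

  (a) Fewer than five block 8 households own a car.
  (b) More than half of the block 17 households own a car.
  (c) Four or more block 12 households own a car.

1

(a) block 8: |A| = 6, |A ∩ B| = 5; needs |A ∩ B| < 5 — false.
(b) block 17: |A| = 9, |A ∩ B| = 4; needs |A ∩ B| > |A ∖ B| — false.
(c) block 12: |A| = 5, |A ∩ B| = 4; needs |A ∩ B| ≥ 4 — true.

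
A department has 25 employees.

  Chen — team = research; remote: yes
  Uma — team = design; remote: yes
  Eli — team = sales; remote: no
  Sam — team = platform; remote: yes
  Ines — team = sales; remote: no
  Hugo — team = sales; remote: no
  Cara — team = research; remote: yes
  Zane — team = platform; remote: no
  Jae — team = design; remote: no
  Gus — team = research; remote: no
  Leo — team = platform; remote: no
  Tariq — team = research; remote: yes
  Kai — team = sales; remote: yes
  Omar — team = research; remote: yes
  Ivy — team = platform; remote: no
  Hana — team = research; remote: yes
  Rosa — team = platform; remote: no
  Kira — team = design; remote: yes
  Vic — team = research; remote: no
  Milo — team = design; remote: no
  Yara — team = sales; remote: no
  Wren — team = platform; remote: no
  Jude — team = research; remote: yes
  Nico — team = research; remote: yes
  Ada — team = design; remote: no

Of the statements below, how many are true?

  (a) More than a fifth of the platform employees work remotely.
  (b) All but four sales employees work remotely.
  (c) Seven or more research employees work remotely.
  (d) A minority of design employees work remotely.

3

(a) platform: |A| = 6, |A ∩ B| = 1; needs |A ∩ B| / |A| > 1/5 — false.
(b) sales: |A| = 5, |A ∩ B| = 1; needs |A ∖ B| = 4 — true.
(c) research: |A| = 9, |A ∩ B| = 7; needs |A ∩ B| ≥ 7 — true.
(d) design: |A| = 5, |A ∩ B| = 2; needs |A ∩ B| < |A ∖ B| — true.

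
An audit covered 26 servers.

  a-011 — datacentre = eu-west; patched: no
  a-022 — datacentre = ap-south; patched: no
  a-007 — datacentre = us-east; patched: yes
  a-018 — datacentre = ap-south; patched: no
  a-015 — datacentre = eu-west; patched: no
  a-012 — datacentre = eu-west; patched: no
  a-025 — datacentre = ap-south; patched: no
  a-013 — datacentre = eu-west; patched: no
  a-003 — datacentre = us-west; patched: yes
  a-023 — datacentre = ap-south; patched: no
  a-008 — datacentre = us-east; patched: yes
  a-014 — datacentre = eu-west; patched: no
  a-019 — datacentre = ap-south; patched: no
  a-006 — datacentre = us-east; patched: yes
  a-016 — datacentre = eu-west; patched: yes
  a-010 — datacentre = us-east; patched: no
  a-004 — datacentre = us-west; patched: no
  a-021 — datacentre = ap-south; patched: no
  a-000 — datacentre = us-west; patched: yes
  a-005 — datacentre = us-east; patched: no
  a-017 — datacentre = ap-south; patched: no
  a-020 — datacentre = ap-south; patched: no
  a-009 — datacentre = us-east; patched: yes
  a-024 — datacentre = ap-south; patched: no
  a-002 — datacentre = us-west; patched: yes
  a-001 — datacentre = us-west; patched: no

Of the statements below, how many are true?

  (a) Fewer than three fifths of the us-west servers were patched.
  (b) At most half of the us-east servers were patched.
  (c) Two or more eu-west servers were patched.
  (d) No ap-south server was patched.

1

(a) us-west: |A| = 5, |A ∩ B| = 3; needs |A ∩ B| / |A| < 3/5 — false.
(b) us-east: |A| = 6, |A ∩ B| = 4; needs |A ∩ B| ≤ |A ∖ B| — false.
(c) eu-west: |A| = 6, |A ∩ B| = 1; needs |A ∩ B| ≥ 2 — false.
(d) ap-south: |A| = 9, |A ∩ B| = 0; needs A ∩ B = ∅ (|A ∩ B| = 0) — true.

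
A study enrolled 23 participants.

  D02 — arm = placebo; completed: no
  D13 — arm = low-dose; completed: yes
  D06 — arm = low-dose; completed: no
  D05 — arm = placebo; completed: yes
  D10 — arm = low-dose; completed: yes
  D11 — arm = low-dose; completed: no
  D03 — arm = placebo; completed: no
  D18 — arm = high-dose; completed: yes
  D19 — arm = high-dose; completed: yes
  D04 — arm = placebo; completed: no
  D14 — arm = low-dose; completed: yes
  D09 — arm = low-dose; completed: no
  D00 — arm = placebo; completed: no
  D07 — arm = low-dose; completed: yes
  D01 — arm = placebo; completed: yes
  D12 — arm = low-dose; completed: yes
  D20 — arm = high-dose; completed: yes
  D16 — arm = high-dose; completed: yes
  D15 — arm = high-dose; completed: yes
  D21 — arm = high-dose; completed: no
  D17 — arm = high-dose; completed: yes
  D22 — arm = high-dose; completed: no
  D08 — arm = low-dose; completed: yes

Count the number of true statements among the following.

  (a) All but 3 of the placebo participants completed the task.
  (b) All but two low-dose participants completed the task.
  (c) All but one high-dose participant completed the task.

(a) placebo: |A| = 6, |A ∩ B| = 2; needs |A ∖ B| = 3 — false.
(b) low-dose: |A| = 9, |A ∩ B| = 6; needs |A ∖ B| = 2 — false.
(c) high-dose: |A| = 8, |A ∩ B| = 6; needs |A ∖ B| = 1 — false.

0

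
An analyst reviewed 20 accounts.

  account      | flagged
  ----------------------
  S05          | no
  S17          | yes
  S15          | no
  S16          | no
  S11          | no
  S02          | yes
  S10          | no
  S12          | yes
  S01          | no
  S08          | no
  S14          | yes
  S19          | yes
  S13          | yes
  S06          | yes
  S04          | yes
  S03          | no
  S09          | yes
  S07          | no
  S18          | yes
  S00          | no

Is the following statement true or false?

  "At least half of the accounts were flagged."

'At least half of the accounts were flagged' holds iff |A ∩ B| ≥ |A ∖ B|.
|A| = 20, |A ∩ B| = 10, |A ∖ B| = 10.
10 = 10, so the statement is true.

True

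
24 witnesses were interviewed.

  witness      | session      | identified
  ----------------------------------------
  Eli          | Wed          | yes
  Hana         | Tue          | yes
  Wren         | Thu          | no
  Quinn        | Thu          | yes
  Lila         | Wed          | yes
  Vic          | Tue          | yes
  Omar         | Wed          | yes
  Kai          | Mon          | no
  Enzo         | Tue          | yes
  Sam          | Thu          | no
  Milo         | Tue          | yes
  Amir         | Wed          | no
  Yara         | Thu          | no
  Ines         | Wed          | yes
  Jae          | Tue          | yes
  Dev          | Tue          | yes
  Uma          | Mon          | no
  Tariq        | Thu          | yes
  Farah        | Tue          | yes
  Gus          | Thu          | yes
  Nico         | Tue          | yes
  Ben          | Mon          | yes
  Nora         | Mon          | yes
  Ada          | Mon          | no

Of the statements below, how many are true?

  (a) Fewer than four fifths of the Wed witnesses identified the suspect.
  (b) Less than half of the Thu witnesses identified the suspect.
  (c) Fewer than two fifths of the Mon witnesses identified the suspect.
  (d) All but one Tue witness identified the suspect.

0

(a) Wed: |A| = 5, |A ∩ B| = 4; needs |A ∩ B| / |A| < 4/5 — false.
(b) Thu: |A| = 6, |A ∩ B| = 3; needs |A ∩ B| < |A ∖ B| — false.
(c) Mon: |A| = 5, |A ∩ B| = 2; needs |A ∩ B| / |A| < 2/5 — false.
(d) Tue: |A| = 8, |A ∩ B| = 8; needs |A ∖ B| = 1 — false.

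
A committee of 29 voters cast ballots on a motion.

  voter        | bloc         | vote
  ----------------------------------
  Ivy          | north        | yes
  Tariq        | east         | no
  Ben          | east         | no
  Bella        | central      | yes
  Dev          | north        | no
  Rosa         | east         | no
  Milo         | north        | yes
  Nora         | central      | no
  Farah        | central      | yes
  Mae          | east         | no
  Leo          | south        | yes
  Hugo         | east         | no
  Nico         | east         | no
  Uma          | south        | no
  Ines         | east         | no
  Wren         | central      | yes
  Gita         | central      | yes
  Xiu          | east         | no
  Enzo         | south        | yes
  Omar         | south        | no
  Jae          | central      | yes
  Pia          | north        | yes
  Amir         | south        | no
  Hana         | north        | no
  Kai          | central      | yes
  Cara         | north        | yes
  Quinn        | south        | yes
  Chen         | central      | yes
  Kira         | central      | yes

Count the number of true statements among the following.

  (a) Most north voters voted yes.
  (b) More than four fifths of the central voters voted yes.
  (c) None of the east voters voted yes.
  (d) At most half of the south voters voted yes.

(a) north: |A| = 6, |A ∩ B| = 4; needs |A ∩ B| > |A ∖ B| — true.
(b) central: |A| = 9, |A ∩ B| = 8; needs |A ∩ B| / |A| > 4/5 — true.
(c) east: |A| = 8, |A ∩ B| = 0; needs A ∩ B = ∅ (|A ∩ B| = 0) — true.
(d) south: |A| = 6, |A ∩ B| = 3; needs |A ∩ B| ≤ |A ∖ B| — true.

4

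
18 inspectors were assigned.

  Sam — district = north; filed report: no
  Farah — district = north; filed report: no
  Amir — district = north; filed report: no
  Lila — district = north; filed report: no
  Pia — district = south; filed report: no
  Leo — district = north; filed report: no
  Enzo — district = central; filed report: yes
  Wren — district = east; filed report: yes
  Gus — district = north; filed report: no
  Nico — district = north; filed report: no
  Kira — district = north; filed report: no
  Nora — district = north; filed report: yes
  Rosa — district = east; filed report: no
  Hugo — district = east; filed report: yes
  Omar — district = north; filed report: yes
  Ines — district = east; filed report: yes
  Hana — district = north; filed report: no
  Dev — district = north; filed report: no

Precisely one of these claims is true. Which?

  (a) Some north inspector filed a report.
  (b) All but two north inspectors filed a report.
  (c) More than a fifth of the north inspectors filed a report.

|A| = 12, |A ∩ B| = 2, |A ∖ B| = 10.
(a) requires A ∩ B ≠ ∅ (|A ∩ B| ≥ 1): true.
(b) requires |A ∖ B| = 2: false.
(c) requires |A ∩ B| / |A| > 1/5: false.

(a)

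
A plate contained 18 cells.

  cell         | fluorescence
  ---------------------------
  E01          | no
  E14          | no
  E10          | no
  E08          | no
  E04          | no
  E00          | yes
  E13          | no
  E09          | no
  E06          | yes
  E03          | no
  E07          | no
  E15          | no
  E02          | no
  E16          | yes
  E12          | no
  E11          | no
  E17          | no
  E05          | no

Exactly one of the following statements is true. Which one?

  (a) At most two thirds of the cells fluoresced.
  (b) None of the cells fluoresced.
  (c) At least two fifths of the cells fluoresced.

(a)

|A| = 18, |A ∩ B| = 3, |A ∖ B| = 15.
(a) requires |A ∩ B| / |A| ≤ 2/3: true.
(b) requires A ∩ B = ∅ (|A ∩ B| = 0): false.
(c) requires |A ∩ B| / |A| ≥ 2/5: false.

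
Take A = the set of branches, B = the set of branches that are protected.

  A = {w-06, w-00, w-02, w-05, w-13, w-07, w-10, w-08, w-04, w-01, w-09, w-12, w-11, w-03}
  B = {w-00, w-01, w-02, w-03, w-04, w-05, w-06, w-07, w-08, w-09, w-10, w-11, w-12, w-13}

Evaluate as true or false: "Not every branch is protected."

False

'Not every branch is protected' holds iff A ⊄ B (|A ∖ B| ≥ 1).
A (the restrictor) = {w-06, w-00, w-02, w-05, w-13, w-07, w-10, w-08, w-04, w-01, w-09, w-12, w-11, w-03}, |A| = 14.
A ∖ B = {}, so |A ∖ B| = 0.
So the statement is false.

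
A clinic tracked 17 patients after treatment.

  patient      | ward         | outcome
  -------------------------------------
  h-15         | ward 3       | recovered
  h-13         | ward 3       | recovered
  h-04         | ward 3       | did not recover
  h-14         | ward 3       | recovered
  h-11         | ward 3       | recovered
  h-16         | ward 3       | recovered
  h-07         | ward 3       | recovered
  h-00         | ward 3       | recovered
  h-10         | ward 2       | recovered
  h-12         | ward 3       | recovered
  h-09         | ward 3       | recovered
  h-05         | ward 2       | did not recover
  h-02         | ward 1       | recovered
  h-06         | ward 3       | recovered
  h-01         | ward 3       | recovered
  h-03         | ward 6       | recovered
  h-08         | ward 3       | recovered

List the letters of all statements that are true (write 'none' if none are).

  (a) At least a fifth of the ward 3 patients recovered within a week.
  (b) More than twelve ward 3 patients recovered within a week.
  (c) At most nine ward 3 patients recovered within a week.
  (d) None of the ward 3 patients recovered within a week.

(a)

|A| = 13, |A ∩ B| = 12, |A ∖ B| = 1.
(a) |A ∩ B| / |A| ≥ 1/5: holds.
(b) |A ∩ B| > 12: fails.
(c) |A ∩ B| ≤ 9: fails.
(d) A ∩ B = ∅ (|A ∩ B| = 0): fails.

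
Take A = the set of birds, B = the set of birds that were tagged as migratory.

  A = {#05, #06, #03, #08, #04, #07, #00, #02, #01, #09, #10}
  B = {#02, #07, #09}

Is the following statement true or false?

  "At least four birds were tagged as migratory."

Truth condition: |A ∩ B| ≥ 4.
A (the restrictor) = {#05, #06, #03, #08, #04, #07, #00, #02, #01, #09, #10}, |A| = 11.
A ∩ B = {#07, #02, #09}, so |A ∩ B| = 3.
|A ∩ B| = 3, so the statement is false.

False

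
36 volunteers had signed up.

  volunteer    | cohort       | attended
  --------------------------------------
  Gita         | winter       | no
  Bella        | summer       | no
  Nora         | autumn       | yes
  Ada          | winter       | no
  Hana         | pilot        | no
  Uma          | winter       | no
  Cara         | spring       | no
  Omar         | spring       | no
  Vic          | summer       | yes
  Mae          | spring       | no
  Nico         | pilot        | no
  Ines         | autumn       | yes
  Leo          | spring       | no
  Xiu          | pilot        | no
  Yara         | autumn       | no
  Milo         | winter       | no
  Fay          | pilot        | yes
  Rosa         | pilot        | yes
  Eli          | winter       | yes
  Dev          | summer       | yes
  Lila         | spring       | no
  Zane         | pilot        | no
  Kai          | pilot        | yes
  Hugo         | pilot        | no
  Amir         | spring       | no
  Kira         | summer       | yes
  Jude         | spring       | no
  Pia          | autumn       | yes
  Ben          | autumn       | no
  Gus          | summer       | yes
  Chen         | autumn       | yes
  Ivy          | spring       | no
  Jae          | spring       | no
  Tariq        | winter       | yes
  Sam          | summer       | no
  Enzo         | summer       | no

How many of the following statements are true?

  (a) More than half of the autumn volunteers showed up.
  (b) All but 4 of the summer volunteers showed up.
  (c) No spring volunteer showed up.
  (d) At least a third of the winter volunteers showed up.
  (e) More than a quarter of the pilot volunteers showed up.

(a) autumn: |A| = 6, |A ∩ B| = 4; needs |A ∩ B| > |A ∖ B| — true.
(b) summer: |A| = 7, |A ∩ B| = 4; needs |A ∖ B| = 4 — false.
(c) spring: |A| = 9, |A ∩ B| = 0; needs A ∩ B = ∅ (|A ∩ B| = 0) — true.
(d) winter: |A| = 6, |A ∩ B| = 2; needs |A ∩ B| / |A| ≥ 1/3 — true.
(e) pilot: |A| = 8, |A ∩ B| = 3; needs |A ∩ B| / |A| > 1/4 — true.

4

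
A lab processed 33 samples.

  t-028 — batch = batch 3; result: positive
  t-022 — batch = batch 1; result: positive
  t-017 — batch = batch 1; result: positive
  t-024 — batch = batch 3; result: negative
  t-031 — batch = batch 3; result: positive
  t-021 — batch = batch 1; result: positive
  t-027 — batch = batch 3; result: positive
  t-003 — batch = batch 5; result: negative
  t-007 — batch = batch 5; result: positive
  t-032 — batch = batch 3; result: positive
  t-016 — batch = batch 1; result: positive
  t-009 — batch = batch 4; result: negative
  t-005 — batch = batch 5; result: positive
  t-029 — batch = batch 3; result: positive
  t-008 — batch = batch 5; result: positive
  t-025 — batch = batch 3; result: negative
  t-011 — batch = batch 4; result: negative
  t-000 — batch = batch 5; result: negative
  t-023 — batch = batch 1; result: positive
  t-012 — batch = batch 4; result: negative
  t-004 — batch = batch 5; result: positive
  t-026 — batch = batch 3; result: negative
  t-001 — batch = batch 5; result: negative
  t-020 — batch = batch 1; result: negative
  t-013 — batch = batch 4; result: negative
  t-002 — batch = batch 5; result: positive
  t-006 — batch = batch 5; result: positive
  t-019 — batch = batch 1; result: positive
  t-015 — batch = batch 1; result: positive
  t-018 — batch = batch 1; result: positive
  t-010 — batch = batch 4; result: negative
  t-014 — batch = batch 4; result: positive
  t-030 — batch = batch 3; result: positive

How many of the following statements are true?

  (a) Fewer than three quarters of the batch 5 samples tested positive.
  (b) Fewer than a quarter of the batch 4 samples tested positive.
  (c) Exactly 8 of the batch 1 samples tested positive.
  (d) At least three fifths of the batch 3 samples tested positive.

4

(a) batch 5: |A| = 9, |A ∩ B| = 6; needs |A ∩ B| / |A| < 3/4 — true.
(b) batch 4: |A| = 6, |A ∩ B| = 1; needs |A ∩ B| / |A| < 1/4 — true.
(c) batch 1: |A| = 9, |A ∩ B| = 8; needs |A ∩ B| = 8 — true.
(d) batch 3: |A| = 9, |A ∩ B| = 6; needs |A ∩ B| / |A| ≥ 3/5 — true.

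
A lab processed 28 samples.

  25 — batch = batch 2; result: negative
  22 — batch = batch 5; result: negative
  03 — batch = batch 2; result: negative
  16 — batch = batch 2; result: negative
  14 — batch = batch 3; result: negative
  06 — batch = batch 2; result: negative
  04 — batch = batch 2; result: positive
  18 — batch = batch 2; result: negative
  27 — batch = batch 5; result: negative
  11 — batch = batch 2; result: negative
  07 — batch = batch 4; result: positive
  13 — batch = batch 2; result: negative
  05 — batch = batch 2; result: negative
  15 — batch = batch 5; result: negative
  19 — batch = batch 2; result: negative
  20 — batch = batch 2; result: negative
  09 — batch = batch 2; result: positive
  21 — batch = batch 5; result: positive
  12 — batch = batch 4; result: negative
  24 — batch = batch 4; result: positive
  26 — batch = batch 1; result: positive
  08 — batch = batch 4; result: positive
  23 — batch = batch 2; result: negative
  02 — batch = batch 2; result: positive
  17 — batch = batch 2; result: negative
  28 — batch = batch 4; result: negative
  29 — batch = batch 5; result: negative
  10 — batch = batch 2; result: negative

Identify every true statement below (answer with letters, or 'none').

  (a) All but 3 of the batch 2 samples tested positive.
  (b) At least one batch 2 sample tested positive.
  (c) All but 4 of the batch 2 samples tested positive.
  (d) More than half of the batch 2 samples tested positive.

|A| = 16, |A ∩ B| = 3, |A ∖ B| = 13.
(a) |A ∖ B| = 3: fails.
(b) A ∩ B ≠ ∅ (|A ∩ B| ≥ 1): holds.
(c) |A ∖ B| = 4: fails.
(d) |A ∩ B| > |A ∖ B|: fails.

(b)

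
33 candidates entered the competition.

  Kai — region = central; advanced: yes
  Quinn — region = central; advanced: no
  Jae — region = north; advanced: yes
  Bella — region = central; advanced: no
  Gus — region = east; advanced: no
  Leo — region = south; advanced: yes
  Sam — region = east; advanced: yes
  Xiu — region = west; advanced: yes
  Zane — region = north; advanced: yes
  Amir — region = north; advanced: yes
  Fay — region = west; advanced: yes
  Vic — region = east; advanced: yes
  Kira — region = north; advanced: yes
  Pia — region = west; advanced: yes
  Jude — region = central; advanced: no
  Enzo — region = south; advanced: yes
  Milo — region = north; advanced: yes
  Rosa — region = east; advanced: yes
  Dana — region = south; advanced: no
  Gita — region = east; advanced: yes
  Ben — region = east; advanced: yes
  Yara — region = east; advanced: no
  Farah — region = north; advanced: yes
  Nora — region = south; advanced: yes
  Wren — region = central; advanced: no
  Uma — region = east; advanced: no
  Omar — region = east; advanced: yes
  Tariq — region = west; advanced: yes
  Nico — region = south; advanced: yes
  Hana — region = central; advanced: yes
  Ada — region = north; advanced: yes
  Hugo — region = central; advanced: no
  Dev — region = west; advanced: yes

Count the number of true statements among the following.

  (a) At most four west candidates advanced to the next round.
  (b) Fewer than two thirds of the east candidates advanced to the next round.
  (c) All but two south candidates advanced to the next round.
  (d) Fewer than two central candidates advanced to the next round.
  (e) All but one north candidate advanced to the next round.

(a) west: |A| = 5, |A ∩ B| = 5; needs |A ∩ B| ≤ 4 — false.
(b) east: |A| = 9, |A ∩ B| = 6; needs |A ∩ B| / |A| < 2/3 — false.
(c) south: |A| = 5, |A ∩ B| = 4; needs |A ∖ B| = 2 — false.
(d) central: |A| = 7, |A ∩ B| = 2; needs |A ∩ B| < 2 — false.
(e) north: |A| = 7, |A ∩ B| = 7; needs |A ∖ B| = 1 — false.

0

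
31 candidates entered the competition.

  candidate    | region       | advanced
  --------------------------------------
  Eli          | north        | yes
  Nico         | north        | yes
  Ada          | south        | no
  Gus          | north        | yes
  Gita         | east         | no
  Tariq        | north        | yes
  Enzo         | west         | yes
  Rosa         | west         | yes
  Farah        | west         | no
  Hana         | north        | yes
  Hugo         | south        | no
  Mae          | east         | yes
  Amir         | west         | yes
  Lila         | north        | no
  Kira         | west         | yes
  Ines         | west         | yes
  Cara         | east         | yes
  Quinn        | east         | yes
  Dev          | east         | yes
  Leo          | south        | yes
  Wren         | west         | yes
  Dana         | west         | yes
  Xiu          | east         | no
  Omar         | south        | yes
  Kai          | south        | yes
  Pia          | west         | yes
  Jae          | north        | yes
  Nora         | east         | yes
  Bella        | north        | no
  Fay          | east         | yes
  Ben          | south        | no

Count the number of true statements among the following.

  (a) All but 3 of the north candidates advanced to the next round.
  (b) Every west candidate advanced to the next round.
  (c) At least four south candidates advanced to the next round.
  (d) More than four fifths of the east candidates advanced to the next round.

(a) north: |A| = 8, |A ∩ B| = 6; needs |A ∖ B| = 3 — false.
(b) west: |A| = 9, |A ∩ B| = 8; needs A ⊆ B, i.e. every element of A is in B (|A ∖ B| = 0) — false.
(c) south: |A| = 6, |A ∩ B| = 3; needs |A ∩ B| ≥ 4 — false.
(d) east: |A| = 8, |A ∩ B| = 6; needs |A ∩ B| / |A| > 4/5 — false.

0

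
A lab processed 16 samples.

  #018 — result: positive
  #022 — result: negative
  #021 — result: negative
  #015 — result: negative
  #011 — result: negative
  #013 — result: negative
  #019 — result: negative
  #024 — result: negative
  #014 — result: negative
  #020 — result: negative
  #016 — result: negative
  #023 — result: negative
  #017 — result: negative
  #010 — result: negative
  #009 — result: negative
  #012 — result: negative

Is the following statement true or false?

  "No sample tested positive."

Truth condition: A ∩ B = ∅ (|A ∩ B| = 0).
|A| = 16, |A ∩ B| = 1, |A ∖ B| = 15.
So the statement is false.

False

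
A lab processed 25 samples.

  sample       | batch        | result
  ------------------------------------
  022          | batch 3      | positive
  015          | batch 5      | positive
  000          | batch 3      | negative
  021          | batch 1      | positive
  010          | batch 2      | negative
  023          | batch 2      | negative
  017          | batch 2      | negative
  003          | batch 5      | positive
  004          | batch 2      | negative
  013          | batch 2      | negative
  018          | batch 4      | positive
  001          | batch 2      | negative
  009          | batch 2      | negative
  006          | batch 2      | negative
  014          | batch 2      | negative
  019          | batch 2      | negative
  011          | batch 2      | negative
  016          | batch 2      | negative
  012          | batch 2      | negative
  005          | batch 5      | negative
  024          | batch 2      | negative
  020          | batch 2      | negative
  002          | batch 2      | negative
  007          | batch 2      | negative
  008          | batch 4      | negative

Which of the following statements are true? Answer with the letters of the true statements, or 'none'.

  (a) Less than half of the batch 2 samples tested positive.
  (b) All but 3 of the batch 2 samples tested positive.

(a)

|A| = 17, |A ∩ B| = 0, |A ∖ B| = 17.
(a) |A ∩ B| < |A ∖ B|: holds.
(b) |A ∖ B| = 3: fails.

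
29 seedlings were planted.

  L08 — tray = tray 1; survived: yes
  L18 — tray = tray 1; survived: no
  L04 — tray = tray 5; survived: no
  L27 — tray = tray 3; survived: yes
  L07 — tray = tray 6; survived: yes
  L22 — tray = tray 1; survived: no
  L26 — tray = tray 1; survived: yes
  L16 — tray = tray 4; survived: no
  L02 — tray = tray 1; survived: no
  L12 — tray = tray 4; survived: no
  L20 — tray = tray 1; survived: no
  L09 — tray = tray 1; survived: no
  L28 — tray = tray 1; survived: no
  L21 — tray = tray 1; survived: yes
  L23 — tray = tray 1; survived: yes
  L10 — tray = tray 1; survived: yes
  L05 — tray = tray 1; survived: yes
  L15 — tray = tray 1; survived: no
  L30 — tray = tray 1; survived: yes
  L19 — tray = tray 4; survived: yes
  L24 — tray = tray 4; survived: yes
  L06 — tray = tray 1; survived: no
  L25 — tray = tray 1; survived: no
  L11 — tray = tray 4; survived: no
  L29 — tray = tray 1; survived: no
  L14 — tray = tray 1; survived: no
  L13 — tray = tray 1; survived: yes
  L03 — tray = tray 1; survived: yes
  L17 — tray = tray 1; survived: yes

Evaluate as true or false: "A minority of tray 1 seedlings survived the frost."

True

The determiner here denotes the relation: |A ∩ B| < |A ∖ B|.
|A| = 21, |A ∩ B| = 10, |A ∖ B| = 11.
10 < 11, so the statement is true.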